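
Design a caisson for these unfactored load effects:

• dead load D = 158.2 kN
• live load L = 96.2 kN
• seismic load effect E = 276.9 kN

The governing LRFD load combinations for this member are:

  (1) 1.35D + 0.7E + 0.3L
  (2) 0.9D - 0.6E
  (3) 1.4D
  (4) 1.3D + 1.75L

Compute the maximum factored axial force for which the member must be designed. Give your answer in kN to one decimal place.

(1) 1.35(158.2) + 0.7(276.9) + 0.3(96.2) = 213.6 + 193.8 + 28.9 = 436.3
(2) 0.9(158.2) - 0.6(276.9) = -23.8
(3) 1.4(158.2) = 221.5
(4) 1.3(158.2) + 1.75(96.2) = 374.0
Combination 1 governs: N_u = 436.3 kN.

436.3 kN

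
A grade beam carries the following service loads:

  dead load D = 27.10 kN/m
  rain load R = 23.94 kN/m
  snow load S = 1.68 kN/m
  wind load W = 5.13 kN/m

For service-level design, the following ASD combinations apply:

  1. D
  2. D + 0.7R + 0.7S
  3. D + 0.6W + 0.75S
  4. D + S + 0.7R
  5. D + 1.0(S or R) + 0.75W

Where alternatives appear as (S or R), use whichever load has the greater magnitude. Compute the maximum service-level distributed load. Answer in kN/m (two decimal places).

54.89 kN/m

(S or R) → R = 23.94 kN/m.
1. 1.0(27.10) = 27.10
2. 1.0(27.10) + 0.7(23.94) + 0.7(1.68) = 45.03
3. 1.0(27.10) + 0.6(5.13) + 0.75(1.68) = 31.44
4. 1.0(27.10) + 1.0(1.68) + 0.7(23.94) = 45.54
5. 1.0(27.10) + 1.0(23.94) + 0.75(5.13) = 54.89
Maximum is from combination 5.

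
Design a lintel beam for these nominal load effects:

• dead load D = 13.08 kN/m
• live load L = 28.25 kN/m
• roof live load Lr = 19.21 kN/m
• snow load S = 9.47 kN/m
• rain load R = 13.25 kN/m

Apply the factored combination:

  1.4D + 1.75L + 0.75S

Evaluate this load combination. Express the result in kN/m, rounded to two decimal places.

74.85 kN/m

1.4(13.08) + 1.75(28.25) + 0.75(9.47) = 18.31 + 49.44 + 7.10 = 74.85
w_u = 74.85 kN/m.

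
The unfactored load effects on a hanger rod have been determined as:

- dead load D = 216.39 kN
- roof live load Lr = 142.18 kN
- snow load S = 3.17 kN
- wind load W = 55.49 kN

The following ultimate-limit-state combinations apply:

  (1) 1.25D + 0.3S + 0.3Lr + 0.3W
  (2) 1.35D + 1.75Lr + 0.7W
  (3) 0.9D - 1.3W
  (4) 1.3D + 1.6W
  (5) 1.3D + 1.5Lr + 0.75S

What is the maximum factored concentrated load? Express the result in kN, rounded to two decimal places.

(1) 1.25(216.39) + 0.3(3.17) + 0.3(142.18) + 0.3(55.49) = 270.49 + 0.95 + 42.65 + 16.65 = 330.74
(2) 1.35(216.39) + 1.75(142.18) + 0.7(55.49) = 579.78
(3) 0.9(216.39) - 1.3(55.49) = 194.75 - 72.14 = 122.61
(4) 1.3(216.39) + 1.6(55.49) = 281.31 + 88.78 = 370.09
(5) 1.3(216.39) + 1.5(142.18) + 0.75(3.17) = 496.95
The controlling combination is 2, giving 579.78 kN.

579.78 kN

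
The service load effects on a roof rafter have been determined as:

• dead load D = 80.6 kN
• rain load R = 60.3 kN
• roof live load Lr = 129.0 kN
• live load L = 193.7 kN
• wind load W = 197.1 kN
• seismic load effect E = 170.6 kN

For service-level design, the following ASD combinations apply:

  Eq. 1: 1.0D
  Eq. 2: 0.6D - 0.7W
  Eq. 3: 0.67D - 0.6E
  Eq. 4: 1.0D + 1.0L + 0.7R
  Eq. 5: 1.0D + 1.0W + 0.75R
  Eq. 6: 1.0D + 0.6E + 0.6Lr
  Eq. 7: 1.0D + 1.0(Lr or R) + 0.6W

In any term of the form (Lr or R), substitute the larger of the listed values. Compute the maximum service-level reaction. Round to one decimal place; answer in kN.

(Lr or R) → Lr = 129.0 kN.
Eq. 1: 1.0(80.6) = 80.6
Eq. 2: 0.6(80.6) - 0.7(197.1) = -89.6
Eq. 3: 0.67(80.6) - 0.6(170.6) = -48.4
Eq. 4: 1.0(80.6) + 1.0(193.7) + 0.7(60.3) = 316.5
Eq. 5: 1.0(80.6) + 1.0(197.1) + 0.75(60.3) = 322.9
Eq. 6: 1.0(80.6) + 0.6(170.6) + 0.6(129.0) = 260.4
Eq. 7: 1.0(80.6) + 1.0(129.0) + 0.6(197.1) = 327.9
Maximum is from combination 7.

327.9 kN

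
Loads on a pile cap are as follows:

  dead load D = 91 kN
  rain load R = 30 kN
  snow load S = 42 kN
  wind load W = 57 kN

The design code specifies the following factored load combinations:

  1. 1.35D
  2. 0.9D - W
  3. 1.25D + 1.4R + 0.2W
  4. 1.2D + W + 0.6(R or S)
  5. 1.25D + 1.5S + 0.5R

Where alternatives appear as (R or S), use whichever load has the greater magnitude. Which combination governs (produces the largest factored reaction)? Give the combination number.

(R or S) → S = 42 kN.
1. 1.35(91) = 122.9
2. 0.9(91) - 1.0(57) = 81.9 - 57.0 = 24.9
3. 1.25(91) + 1.4(30) + 0.2(57) = 113.8 + 42.0 + 11.4 = 167.2
4. 1.2(91) + 1.0(57) + 0.6(42) = 109.2 + 57.0 + 25.2 = 191.4
5. 1.25(91) + 1.5(42) + 0.5(30) = 113.8 + 63.0 + 15.0 = 191.8
The largest value is 191.8 kN from combination 5.

Combination 5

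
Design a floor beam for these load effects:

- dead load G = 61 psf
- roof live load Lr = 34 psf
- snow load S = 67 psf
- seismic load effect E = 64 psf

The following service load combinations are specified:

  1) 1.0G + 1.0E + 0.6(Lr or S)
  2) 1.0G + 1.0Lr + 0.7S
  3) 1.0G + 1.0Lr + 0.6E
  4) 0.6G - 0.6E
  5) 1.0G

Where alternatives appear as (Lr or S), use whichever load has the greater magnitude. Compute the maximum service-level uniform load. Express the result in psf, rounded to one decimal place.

165.2 psf

(Lr or S) → S = 67 psf.
1) 1.0(61) + 1.0(64) + 0.6(67) = 61.0 + 64.0 + 40.2 = 165.2
2) 1.0(61) + 1.0(34) + 0.7(67) = 61.0 + 34.0 + 46.9 = 141.9
3) 1.0(61) + 1.0(34) + 0.6(64) = 61.0 + 34.0 + 38.4 = 133.4
4) 0.6(61) - 0.6(64) = 36.6 - 38.4 = -1.8
5) 1.0(61) = 61.0
Maximum is from combination 1.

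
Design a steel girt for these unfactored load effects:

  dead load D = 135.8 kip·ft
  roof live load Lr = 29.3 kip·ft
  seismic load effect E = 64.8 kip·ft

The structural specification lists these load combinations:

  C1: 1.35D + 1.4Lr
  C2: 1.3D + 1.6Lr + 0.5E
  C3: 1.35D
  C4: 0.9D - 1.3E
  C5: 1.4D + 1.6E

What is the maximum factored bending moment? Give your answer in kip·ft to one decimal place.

C1: 1.35(135.8) + 1.4(29.3) = 224.4
C2: 1.3(135.8) + 1.6(29.3) + 0.5(64.8) = 176.5 + 46.9 + 32.4 = 255.8
C3: 1.35(135.8) = 183.3
C4: 0.9(135.8) - 1.3(64.8) = 122.2 - 84.2 = 38.0
C5: 1.4(135.8) + 1.6(64.8) = 190.1 + 103.7 = 293.8
Combination 5 governs: M_u = 293.8 kip·ft.

293.8 kip·ft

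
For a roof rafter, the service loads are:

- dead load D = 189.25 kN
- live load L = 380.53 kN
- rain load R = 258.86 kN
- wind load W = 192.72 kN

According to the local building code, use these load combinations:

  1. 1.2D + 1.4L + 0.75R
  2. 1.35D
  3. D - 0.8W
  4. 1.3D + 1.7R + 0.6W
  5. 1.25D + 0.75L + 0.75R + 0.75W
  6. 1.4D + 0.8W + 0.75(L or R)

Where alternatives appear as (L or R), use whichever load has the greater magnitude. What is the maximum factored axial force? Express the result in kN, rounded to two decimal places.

953.99 kN

(L or R) → L = 380.53 kN.
1. 1.2(189.25) + 1.4(380.53) + 0.75(258.86) = 227.10 + 532.74 + 194.15 = 953.99
2. 1.35(189.25) = 255.49
3. 1.0(189.25) - 0.8(192.72) = 189.25 - 154.18 = 35.07
4. 1.3(189.25) + 1.7(258.86) + 0.6(192.72) = 246.03 + 440.06 + 115.63 = 801.72
5. 1.25(189.25) + 0.75(380.53) + 0.75(258.86) + 0.75(192.72) = 236.56 + 285.40 + 194.15 + 144.54 = 860.65
6. 1.4(189.25) + 0.8(192.72) + 0.75(380.53) = 704.52
The controlling combination is 1, giving 953.99 kN.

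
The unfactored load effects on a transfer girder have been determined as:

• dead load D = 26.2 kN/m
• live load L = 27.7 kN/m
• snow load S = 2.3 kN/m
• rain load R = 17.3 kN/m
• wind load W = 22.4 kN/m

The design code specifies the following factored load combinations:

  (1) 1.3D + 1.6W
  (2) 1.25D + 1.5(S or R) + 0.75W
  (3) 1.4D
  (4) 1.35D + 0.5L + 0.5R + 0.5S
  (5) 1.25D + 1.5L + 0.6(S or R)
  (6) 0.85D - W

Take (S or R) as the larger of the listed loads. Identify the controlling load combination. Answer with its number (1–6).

(S or R) → R = 17.3 kN/m.
(1) 1.3(26.2) + 1.6(22.4) = 69.90
(2) 1.25(26.2) + 1.5(17.3) + 0.75(22.4) = 75.50
(3) 1.4(26.2) = 36.68
(4) 1.35(26.2) + 0.5(27.7) + 0.5(17.3) + 0.5(2.3) = 59.02
(5) 1.25(26.2) + 1.5(27.7) + 0.6(17.3) = 84.68
(6) 0.85(26.2) - 1.0(22.4) = -0.13
The largest value is 84.68 kN/m from combination 5.

Combination 5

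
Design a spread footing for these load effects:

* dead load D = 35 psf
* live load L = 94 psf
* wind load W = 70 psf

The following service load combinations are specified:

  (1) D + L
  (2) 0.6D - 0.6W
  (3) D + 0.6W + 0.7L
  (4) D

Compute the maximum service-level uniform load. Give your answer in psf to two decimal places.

(1) 1.0(35) + 1.0(94) = 129.00
(2) 0.6(35) - 0.6(70) = -21.00
(3) 1.0(35) + 0.6(70) + 0.7(94) = 142.80
(4) 1.0(35) = 35.00
Maximum is from combination 3.

142.80 psf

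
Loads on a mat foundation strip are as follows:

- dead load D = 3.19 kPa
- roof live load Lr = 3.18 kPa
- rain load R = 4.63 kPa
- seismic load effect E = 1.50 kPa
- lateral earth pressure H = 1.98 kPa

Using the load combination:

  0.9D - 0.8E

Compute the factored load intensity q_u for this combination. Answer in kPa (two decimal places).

0.9(3.19) - 0.8(1.50) = 2.87 - 1.20 = 1.67
q_u = 1.67 kPa.

1.67 kPa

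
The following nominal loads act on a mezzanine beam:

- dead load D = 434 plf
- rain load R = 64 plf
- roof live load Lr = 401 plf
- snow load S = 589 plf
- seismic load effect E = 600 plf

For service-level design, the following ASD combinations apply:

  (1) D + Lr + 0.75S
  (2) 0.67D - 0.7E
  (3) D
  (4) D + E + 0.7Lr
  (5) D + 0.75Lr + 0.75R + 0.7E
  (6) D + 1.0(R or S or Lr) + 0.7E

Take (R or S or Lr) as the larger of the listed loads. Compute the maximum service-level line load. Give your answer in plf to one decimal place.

1443.0 plf

(R or S or Lr) → S = 589 plf.
(1) 1.0(434) + 1.0(401) + 0.75(589) = 434.0 + 401.0 + 441.8 = 1276.8
(2) 0.67(434) - 0.7(600) = 290.8 - 420.0 = -129.2
(3) 1.0(434) = 434.0
(4) 1.0(434) + 1.0(600) + 0.7(401) = 434.0 + 600.0 + 280.7 = 1314.7
(5) 1.0(434) + 0.75(401) + 0.75(64) + 0.7(600) = 434.0 + 300.8 + 48.0 + 420.0 = 1202.8
(6) 1.0(434) + 1.0(589) + 0.7(600) = 434.0 + 589.0 + 420.0 = 1443.0
The controlling combination is 6, giving 1443.0 plf.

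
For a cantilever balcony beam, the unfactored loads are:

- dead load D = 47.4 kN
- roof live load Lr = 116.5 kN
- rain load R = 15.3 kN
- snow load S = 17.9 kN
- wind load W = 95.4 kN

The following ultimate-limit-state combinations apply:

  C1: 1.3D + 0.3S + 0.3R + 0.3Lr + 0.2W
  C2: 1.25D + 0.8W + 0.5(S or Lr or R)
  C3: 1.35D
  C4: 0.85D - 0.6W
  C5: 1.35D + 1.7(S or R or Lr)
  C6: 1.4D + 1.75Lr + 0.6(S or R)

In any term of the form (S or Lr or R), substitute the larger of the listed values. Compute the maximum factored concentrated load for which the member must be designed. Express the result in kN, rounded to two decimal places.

(S or Lr or R) → Lr = 116.5 kN; (S or R or Lr) → Lr = 116.5 kN; (S or R) → S = 17.9 kN.
C1: 1.3(47.4) + 0.3(17.9) + 0.3(15.3) + 0.3(116.5) + 0.2(95.4) = 125.61
C2: 1.25(47.4) + 0.8(95.4) + 0.5(116.5) = 193.82
C3: 1.35(47.4) = 63.99
C4: 0.85(47.4) - 0.6(95.4) = -16.95
C5: 1.35(47.4) + 1.7(116.5) = 262.04
C6: 1.4(47.4) + 1.75(116.5) + 0.6(17.9) = 280.98
Combination 6 governs: P_u = 280.98 kN.

280.98 kN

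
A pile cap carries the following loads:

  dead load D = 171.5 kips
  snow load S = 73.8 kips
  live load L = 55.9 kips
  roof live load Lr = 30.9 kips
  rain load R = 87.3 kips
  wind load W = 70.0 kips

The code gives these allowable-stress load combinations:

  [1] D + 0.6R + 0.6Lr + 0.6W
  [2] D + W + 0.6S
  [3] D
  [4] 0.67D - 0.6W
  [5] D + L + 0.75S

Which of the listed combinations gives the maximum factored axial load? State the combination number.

Combination 2

[1] 1.0(171.5) + 0.6(87.3) + 0.6(30.9) + 0.6(70.0) = 284.42
[2] 1.0(171.5) + 1.0(70.0) + 0.6(73.8) = 285.78
[3] 1.0(171.5) = 171.50
[4] 0.67(171.5) - 0.6(70.0) = 72.91
[5] 1.0(171.5) + 1.0(55.9) + 0.75(73.8) = 282.75
The largest value is 285.78 kips from combination 2.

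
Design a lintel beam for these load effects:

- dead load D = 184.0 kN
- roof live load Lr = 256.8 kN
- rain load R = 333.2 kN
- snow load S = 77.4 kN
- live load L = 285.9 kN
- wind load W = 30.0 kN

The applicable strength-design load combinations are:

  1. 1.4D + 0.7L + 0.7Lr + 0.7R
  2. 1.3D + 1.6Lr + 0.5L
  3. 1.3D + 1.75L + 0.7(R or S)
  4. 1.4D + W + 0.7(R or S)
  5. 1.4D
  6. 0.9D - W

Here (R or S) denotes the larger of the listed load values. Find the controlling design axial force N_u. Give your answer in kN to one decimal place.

(R or S) → R = 333.2 kN.
1. 1.4(184.0) + 0.7(285.9) + 0.7(256.8) + 0.7(333.2) = 257.6 + 200.1 + 179.8 + 233.2 = 870.7
2. 1.3(184.0) + 1.6(256.8) + 0.5(285.9) = 793.0
3. 1.3(184.0) + 1.75(285.9) + 0.7(333.2) = 972.8
4. 1.4(184.0) + 1.0(30.0) + 0.7(333.2) = 257.6 + 30.0 + 233.2 = 520.8
5. 1.4(184.0) = 257.6
6. 0.9(184.0) - 1.0(30.0) = 165.6 - 30.0 = 135.6
The controlling combination is 3, giving 972.8 kN.

972.8 kN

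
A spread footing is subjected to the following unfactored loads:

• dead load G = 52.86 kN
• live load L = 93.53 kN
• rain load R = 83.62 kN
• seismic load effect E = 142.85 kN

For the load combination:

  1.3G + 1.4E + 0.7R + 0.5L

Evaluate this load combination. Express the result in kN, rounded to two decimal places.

374.01 kN

1.3(52.86) + 1.4(142.85) + 0.7(83.62) + 0.5(93.53) = 68.72 + 199.99 + 58.53 + 46.77 = 374.01
P_u = 374.01 kN.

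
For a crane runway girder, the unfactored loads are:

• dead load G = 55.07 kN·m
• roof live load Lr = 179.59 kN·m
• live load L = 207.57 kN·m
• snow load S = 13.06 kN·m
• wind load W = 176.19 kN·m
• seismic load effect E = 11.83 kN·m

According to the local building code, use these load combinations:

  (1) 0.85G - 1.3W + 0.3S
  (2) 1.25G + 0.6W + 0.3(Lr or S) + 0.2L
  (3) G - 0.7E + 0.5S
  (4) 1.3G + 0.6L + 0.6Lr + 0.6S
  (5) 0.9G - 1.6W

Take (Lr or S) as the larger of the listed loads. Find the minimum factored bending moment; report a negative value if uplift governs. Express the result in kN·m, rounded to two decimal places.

-232.34 kN·m

(Lr or S) → Lr = 179.59 kN·m.
(1) 0.85(55.07) - 1.3(176.19) + 0.3(13.06) = 46.81 - 229.05 + 3.92 = -178.32
(2) 1.25(55.07) + 0.6(176.19) + 0.3(179.59) + 0.2(207.57) = 68.84 + 105.71 + 53.88 + 41.51 = 269.94
(3) 1.0(55.07) - 0.7(11.83) + 0.5(13.06) = 55.07 - 8.28 + 6.53 = 53.32
(4) 1.3(55.07) + 0.6(207.57) + 0.6(179.59) + 0.6(13.06) = 71.59 + 124.54 + 107.75 + 7.84 = 311.72
(5) 0.9(55.07) - 1.6(176.19) = 49.56 - 281.90 = -232.34
Combination 5 gives the minimum: -232.34 kN·m.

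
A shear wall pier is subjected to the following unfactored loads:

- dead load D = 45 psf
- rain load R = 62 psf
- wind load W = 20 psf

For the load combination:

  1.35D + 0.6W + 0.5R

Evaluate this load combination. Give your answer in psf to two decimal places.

103.75 psf

1.35(45) + 0.6(20) + 0.5(62) = 103.75
q_u = 103.75 psf.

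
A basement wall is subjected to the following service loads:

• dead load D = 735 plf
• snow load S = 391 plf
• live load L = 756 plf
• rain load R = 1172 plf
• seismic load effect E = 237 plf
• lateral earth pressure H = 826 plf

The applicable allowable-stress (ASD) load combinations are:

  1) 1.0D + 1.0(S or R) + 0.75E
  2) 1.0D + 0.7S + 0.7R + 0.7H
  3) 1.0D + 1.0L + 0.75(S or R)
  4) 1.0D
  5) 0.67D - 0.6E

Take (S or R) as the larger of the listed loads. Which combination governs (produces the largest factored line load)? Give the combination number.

Combination 2

(S or R) → R = 1172 plf.
1) 1.0(735) + 1.0(1172) + 0.75(237) = 2084.75
2) 1.0(735) + 0.7(391) + 0.7(1172) + 0.7(826) = 2407.30
3) 1.0(735) + 1.0(756) + 0.75(1172) = 2370.00
4) 1.0(735) = 735.00
5) 0.67(735) - 0.6(237) = 350.25
The largest value is 2407.30 plf from combination 2.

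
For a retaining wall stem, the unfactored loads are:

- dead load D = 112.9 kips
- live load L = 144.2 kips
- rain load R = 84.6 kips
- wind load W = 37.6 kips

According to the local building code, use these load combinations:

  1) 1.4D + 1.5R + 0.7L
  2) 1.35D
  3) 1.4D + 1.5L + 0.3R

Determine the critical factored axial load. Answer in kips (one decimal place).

399.7 kips

1) 1.4(112.9) + 1.5(84.6) + 0.7(144.2) = 158.1 + 126.9 + 100.9 = 385.9
2) 1.35(112.9) = 152.4
3) 1.4(112.9) + 1.5(144.2) + 0.3(84.6) = 399.7
Combination 3 governs: P_u = 399.7 kips.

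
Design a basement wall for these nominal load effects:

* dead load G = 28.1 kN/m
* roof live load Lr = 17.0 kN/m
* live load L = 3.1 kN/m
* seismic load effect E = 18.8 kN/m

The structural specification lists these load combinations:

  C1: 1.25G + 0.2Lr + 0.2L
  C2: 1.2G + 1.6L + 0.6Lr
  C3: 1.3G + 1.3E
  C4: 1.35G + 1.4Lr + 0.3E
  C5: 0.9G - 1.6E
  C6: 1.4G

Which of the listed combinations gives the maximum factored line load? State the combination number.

Combination 4

C1: 1.25(28.1) + 0.2(17.0) + 0.2(3.1) = 39.1
C2: 1.2(28.1) + 1.6(3.1) + 0.6(17.0) = 48.9
C3: 1.3(28.1) + 1.3(18.8) = 61.0
C4: 1.35(28.1) + 1.4(17.0) + 0.3(18.8) = 67.4
C5: 0.9(28.1) - 1.6(18.8) = -4.8
C6: 1.4(28.1) = 39.3
The largest value is 67.4 kN/m from combination 4.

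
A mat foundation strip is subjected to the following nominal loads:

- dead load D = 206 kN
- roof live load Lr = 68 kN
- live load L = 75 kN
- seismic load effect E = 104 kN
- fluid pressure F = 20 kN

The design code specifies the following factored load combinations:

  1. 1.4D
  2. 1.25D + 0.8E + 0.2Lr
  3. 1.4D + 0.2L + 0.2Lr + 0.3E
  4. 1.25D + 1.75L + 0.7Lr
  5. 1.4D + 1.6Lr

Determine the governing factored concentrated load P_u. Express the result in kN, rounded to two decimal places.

1. 1.4(206) = 288.40
2. 1.25(206) + 0.8(104) + 0.2(68) = 354.30
3. 1.4(206) + 0.2(75) + 0.2(68) + 0.3(104) = 348.20
4. 1.25(206) + 1.75(75) + 0.7(68) = 436.35
5. 1.4(206) + 1.6(68) = 397.20
The controlling combination is 4, giving 436.35 kN.

436.35 kN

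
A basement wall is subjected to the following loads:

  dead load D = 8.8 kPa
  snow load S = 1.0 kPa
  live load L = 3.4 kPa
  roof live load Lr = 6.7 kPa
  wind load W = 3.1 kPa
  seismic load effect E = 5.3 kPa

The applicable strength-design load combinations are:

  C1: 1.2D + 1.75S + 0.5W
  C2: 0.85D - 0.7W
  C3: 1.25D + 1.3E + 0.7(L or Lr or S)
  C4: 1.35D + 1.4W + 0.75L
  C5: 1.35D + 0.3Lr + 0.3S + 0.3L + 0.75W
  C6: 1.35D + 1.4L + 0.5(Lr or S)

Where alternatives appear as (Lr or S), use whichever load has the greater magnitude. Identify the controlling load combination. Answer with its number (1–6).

Combination 3

(L or Lr or S) → Lr = 6.7 kPa; (Lr or S) → Lr = 6.7 kPa.
C1: 1.2(8.8) + 1.75(1.0) + 0.5(3.1) = 10.56 + 1.75 + 1.55 = 13.86
C2: 0.85(8.8) - 0.7(3.1) = 7.48 - 2.17 = 5.31
C3: 1.25(8.8) + 1.3(5.3) + 0.7(6.7) = 11.00 + 6.89 + 4.69 = 22.58
C4: 1.35(8.8) + 1.4(3.1) + 0.75(3.4) = 11.88 + 4.34 + 2.55 = 18.77
C5: 1.35(8.8) + 0.3(6.7) + 0.3(1.0) + 0.3(3.4) + 0.75(3.1) = 11.88 + 2.01 + 0.30 + 1.02 + 2.33 = 17.54
C6: 1.35(8.8) + 1.4(3.4) + 0.5(6.7) = 11.88 + 4.76 + 3.35 = 19.99
The largest value is 22.58 kPa from combination 3.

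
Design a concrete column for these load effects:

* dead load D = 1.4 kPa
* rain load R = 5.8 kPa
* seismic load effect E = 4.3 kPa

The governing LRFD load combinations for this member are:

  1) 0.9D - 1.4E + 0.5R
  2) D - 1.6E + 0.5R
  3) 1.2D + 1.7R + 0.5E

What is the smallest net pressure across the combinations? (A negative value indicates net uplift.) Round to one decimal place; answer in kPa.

-2.6 kPa

1) 0.9(1.4) - 1.4(4.3) + 0.5(5.8) = -1.9
2) 1.0(1.4) - 1.6(4.3) + 0.5(5.8) = 1.4 - 6.9 + 2.9 = -2.6
3) 1.2(1.4) + 1.7(5.8) + 0.5(4.3) = 13.7
Combination 2 gives the minimum: -2.6 kPa.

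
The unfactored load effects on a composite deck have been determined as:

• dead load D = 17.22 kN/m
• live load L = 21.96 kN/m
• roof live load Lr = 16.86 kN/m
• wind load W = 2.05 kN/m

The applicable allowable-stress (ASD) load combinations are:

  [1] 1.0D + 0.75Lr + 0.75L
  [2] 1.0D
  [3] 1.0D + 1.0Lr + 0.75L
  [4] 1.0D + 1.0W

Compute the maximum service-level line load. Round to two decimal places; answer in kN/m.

[1] 1.0(17.22) + 0.75(16.86) + 0.75(21.96) = 17.22 + 12.65 + 16.47 = 46.34
[2] 1.0(17.22) = 17.22
[3] 1.0(17.22) + 1.0(16.86) + 0.75(21.96) = 17.22 + 16.86 + 16.47 = 50.55
[4] 1.0(17.22) + 1.0(2.05) = 17.22 + 2.05 = 19.27
The controlling combination is 3, giving 50.55 kN/m.

50.55 kN/m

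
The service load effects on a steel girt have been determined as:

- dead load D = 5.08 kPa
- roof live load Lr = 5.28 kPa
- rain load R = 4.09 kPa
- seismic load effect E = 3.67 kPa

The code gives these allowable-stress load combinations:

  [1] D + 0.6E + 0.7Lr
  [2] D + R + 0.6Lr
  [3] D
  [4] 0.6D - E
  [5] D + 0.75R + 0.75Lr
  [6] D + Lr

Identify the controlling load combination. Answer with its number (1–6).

[1] 1.0(5.08) + 0.6(3.67) + 0.7(5.28) = 5.08 + 2.20 + 3.70 = 10.98
[2] 1.0(5.08) + 1.0(4.09) + 0.6(5.28) = 5.08 + 4.09 + 3.17 = 12.34
[3] 1.0(5.08) = 5.08
[4] 0.6(5.08) - 1.0(3.67) = 3.05 - 3.67 = -0.62
[5] 1.0(5.08) + 0.75(4.09) + 0.75(5.28) = 5.08 + 3.07 + 3.96 = 12.11
[6] 1.0(5.08) + 1.0(5.28) = 5.08 + 5.28 = 10.36
The largest value is 12.34 kPa from combination 2.

Combination 2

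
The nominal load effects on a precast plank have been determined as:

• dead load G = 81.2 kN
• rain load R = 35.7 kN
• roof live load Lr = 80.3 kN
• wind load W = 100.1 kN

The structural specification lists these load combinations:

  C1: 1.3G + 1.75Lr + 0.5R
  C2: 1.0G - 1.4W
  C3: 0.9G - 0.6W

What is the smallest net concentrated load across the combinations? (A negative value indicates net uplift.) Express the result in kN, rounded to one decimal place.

C1: 1.3(81.2) + 1.75(80.3) + 0.5(35.7) = 263.9
C2: 1.0(81.2) - 1.4(100.1) = -58.9
C3: 0.9(81.2) - 0.6(100.1) = 13.0
Combination 2 gives the minimum: -58.9 kN.

-58.9 kN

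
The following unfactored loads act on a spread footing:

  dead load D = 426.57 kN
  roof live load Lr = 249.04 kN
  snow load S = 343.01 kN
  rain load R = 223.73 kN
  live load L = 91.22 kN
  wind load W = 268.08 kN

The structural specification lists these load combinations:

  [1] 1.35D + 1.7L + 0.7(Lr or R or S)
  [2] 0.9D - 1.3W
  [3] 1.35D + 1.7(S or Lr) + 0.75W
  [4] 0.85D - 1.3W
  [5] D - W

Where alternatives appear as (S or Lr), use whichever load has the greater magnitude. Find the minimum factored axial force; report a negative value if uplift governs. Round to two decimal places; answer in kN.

(Lr or R or S) → S = 343.01 kN; (S or Lr) → S = 343.01 kN.
[1] 1.35(426.57) + 1.7(91.22) + 0.7(343.01) = 575.87 + 155.07 + 240.11 = 971.05
[2] 0.9(426.57) - 1.3(268.08) = 383.91 - 348.50 = 35.41
[3] 1.35(426.57) + 1.7(343.01) + 0.75(268.08) = 575.87 + 583.12 + 201.06 = 1360.05
[4] 0.85(426.57) - 1.3(268.08) = 362.58 - 348.50 = 14.08
[5] 1.0(426.57) - 1.0(268.08) = 426.57 - 268.08 = 158.49
Combination 4 gives the minimum: 14.08 kN.

14.08 kN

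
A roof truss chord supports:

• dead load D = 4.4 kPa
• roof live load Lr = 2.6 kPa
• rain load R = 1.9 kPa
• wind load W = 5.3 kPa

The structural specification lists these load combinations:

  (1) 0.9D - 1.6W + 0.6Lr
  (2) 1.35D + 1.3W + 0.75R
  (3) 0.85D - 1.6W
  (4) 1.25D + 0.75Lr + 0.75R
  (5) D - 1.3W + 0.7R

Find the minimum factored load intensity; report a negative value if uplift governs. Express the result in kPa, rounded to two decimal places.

(1) 0.9(4.4) - 1.6(5.3) + 0.6(2.6) = 3.96 - 8.48 + 1.56 = -2.96
(2) 1.35(4.4) + 1.3(5.3) + 0.75(1.9) = 5.94 + 6.89 + 1.43 = 14.26
(3) 0.85(4.4) - 1.6(5.3) = 3.74 - 8.48 = -4.74
(4) 1.25(4.4) + 0.75(2.6) + 0.75(1.9) = 5.50 + 1.95 + 1.43 = 8.88
(5) 1.0(4.4) - 1.3(5.3) + 0.7(1.9) = 4.40 - 6.89 + 1.33 = -1.16
Combination 3 gives the minimum: -4.74 kPa.

-4.74 kPa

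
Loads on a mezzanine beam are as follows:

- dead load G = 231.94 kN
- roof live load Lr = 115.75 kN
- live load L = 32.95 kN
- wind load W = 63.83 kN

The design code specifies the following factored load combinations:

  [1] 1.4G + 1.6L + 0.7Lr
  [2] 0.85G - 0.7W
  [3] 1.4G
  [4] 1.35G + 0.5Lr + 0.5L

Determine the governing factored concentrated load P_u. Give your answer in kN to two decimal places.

458.46 kN

[1] 1.4(231.94) + 1.6(32.95) + 0.7(115.75) = 458.46
[2] 0.85(231.94) - 0.7(63.83) = 152.47
[3] 1.4(231.94) = 324.72
[4] 1.35(231.94) + 0.5(115.75) + 0.5(32.95) = 387.47
The controlling combination is 1, giving 458.46 kN.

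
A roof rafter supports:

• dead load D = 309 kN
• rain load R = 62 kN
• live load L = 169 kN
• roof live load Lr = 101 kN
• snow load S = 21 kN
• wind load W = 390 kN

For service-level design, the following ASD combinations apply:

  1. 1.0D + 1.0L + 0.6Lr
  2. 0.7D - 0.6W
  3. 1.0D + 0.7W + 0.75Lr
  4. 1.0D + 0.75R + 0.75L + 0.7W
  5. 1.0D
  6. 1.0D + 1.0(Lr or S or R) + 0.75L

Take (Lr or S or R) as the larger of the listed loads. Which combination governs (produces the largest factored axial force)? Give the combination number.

(Lr or S or R) → Lr = 101 kN.
1. 1.0(309) + 1.0(169) + 0.6(101) = 309.0 + 169.0 + 60.6 = 538.6
2. 0.7(309) - 0.6(390) = 216.3 - 234.0 = -17.7
3. 1.0(309) + 0.7(390) + 0.75(101) = 309.0 + 273.0 + 75.8 = 657.8
4. 1.0(309) + 0.75(62) + 0.75(169) + 0.7(390) = 309.0 + 46.5 + 126.8 + 273.0 = 755.3
5. 1.0(309) = 309.0
6. 1.0(309) + 1.0(101) + 0.75(169) = 309.0 + 101.0 + 126.8 = 536.8
The largest value is 755.3 kN from combination 4.

Combination 4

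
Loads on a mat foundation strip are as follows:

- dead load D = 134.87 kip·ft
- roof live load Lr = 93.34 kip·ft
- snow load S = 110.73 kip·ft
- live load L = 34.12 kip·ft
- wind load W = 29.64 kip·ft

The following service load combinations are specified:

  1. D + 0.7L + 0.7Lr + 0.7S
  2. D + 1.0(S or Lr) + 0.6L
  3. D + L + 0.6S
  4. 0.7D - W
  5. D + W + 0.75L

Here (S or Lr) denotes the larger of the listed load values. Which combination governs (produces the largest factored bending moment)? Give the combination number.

Combination 1

(S or Lr) → S = 110.73 kip·ft.
1. 1.0(134.87) + 0.7(34.12) + 0.7(93.34) + 0.7(110.73) = 134.87 + 23.88 + 65.34 + 77.51 = 301.60
2. 1.0(134.87) + 1.0(110.73) + 0.6(34.12) = 134.87 + 110.73 + 20.47 = 266.07
3. 1.0(134.87) + 1.0(34.12) + 0.6(110.73) = 134.87 + 34.12 + 66.44 = 235.43
4. 0.7(134.87) - 1.0(29.64) = 94.41 - 29.64 = 64.77
5. 1.0(134.87) + 1.0(29.64) + 0.75(34.12) = 134.87 + 29.64 + 25.59 = 190.10
The largest value is 301.60 kip·ft from combination 1.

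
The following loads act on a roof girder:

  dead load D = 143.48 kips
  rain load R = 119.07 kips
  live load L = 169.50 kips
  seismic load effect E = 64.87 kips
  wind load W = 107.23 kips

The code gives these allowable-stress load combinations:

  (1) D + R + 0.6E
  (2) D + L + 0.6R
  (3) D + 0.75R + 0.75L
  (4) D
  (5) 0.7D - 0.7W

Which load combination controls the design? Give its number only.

(1) 1.0(143.48) + 1.0(119.07) + 0.6(64.87) = 143.48 + 119.07 + 38.92 = 301.47
(2) 1.0(143.48) + 1.0(169.50) + 0.6(119.07) = 143.48 + 169.50 + 71.44 = 384.42
(3) 1.0(143.48) + 0.75(119.07) + 0.75(169.50) = 143.48 + 89.30 + 127.13 = 359.91
(4) 1.0(143.48) = 143.48
(5) 0.7(143.48) - 0.7(107.23) = 100.44 - 75.06 = 25.38
The largest value is 384.42 kips from combination 2.

Combination 2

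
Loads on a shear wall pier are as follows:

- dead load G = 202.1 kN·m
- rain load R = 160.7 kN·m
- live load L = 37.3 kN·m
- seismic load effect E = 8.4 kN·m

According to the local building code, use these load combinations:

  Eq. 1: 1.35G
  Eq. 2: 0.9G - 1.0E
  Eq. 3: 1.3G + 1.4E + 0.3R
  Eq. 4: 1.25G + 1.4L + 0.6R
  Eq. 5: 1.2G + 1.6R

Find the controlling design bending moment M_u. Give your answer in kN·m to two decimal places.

499.64 kN·m

Eq. 1: 1.35(202.1) = 272.84
Eq. 2: 0.9(202.1) - 1.0(8.4) = 181.89 - 8.40 = 173.49
Eq. 3: 1.3(202.1) + 1.4(8.4) + 0.3(160.7) = 262.73 + 11.76 + 48.21 = 322.70
Eq. 4: 1.25(202.1) + 1.4(37.3) + 0.6(160.7) = 252.63 + 52.22 + 96.42 = 401.27
Eq. 5: 1.2(202.1) + 1.6(160.7) = 242.52 + 257.12 = 499.64
Combination 5 governs: M_u = 499.64 kN·m.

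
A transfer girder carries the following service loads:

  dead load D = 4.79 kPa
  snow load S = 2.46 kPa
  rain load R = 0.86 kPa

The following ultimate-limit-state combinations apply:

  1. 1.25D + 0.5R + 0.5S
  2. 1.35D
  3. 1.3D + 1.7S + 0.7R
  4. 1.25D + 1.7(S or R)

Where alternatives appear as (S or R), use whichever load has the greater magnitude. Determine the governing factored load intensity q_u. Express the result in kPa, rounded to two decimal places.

11.01 kPa

(S or R) → S = 2.46 kPa.
1. 1.25(4.79) + 0.5(0.86) + 0.5(2.46) = 7.65
2. 1.35(4.79) = 6.47
3. 1.3(4.79) + 1.7(2.46) + 0.7(0.86) = 11.01
4. 1.25(4.79) + 1.7(2.46) = 10.17
The controlling combination is 3, giving 11.01 kPa.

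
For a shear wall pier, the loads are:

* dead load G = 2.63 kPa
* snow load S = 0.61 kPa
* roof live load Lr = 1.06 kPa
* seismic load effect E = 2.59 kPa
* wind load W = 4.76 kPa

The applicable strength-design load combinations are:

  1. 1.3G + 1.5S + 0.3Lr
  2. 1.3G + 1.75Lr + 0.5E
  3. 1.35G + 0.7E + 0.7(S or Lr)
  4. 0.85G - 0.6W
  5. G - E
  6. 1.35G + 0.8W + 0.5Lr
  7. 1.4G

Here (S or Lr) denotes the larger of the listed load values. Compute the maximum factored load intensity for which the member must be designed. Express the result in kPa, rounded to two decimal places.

7.89 kPa

(S or Lr) → Lr = 1.06 kPa.
1. 1.3(2.63) + 1.5(0.61) + 0.3(1.06) = 4.65
2. 1.3(2.63) + 1.75(1.06) + 0.5(2.59) = 6.57
3. 1.35(2.63) + 0.7(2.59) + 0.7(1.06) = 6.11
4. 0.85(2.63) - 0.6(4.76) = 2.24 - 2.86 = -0.62
5. 1.0(2.63) - 1.0(2.59) = 2.63 - 2.59 = 0.04
6. 1.35(2.63) + 0.8(4.76) + 0.5(1.06) = 3.55 + 3.81 + 0.53 = 7.89
7. 1.4(2.63) = 3.68
Combination 6 governs: q_u = 7.89 kPa.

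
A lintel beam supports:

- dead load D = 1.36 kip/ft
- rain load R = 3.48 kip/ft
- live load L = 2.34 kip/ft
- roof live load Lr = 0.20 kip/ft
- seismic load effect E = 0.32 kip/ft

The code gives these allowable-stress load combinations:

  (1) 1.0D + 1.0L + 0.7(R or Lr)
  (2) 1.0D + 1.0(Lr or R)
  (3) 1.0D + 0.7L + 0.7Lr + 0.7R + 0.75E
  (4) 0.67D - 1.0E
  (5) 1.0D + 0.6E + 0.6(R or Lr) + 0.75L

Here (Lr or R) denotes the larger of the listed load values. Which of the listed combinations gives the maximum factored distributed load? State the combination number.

Combination 1

(R or Lr) → R = 3.48 kip/ft; (Lr or R) → R = 3.48 kip/ft.
(1) 1.0(1.36) + 1.0(2.34) + 0.7(3.48) = 1.36 + 2.34 + 2.44 = 6.14
(2) 1.0(1.36) + 1.0(3.48) = 1.36 + 3.48 = 4.84
(3) 1.0(1.36) + 0.7(2.34) + 0.7(0.20) + 0.7(3.48) + 0.75(0.32) = 5.81
(4) 0.67(1.36) - 1.0(0.32) = 0.91 - 0.32 = 0.59
(5) 1.0(1.36) + 0.6(0.32) + 0.6(3.48) + 0.75(2.34) = 1.36 + 0.19 + 2.09 + 1.76 = 5.40
The largest value is 6.14 kip/ft from combination 1.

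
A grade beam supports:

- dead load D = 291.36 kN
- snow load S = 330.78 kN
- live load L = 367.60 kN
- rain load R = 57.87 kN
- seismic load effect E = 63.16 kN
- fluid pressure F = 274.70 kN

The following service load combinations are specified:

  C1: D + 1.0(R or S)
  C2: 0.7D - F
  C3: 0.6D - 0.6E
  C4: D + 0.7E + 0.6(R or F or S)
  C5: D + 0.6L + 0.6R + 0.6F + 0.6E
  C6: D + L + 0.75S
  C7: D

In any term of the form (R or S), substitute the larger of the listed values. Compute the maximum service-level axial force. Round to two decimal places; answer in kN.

(R or S) → S = 330.78 kN; (R or F or S) → S = 330.78 kN.
C1: 1.0(291.36) + 1.0(330.78) = 622.14
C2: 0.7(291.36) - 1.0(274.70) = -70.75
C3: 0.6(291.36) - 0.6(63.16) = 136.92
C4: 1.0(291.36) + 0.7(63.16) + 0.6(330.78) = 534.04
C5: 1.0(291.36) + 0.6(367.60) + 0.6(57.87) + 0.6(274.70) + 0.6(63.16) = 749.36
C6: 1.0(291.36) + 1.0(367.60) + 0.75(330.78) = 907.05
C7: 1.0(291.36) = 291.36
The controlling combination is 6, giving 907.05 kN.

907.05 kN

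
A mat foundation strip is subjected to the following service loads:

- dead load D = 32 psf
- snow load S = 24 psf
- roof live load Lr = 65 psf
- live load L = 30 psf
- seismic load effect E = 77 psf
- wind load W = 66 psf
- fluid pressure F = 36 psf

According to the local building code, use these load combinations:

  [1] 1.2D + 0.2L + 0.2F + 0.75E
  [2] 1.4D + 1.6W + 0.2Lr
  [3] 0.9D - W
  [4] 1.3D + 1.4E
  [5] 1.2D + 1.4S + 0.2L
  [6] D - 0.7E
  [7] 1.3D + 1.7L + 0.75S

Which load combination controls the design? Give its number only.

[1] 1.2(32) + 0.2(30) + 0.2(36) + 0.75(77) = 38.4 + 6.0 + 7.2 + 57.8 = 109.4
[2] 1.4(32) + 1.6(66) + 0.2(65) = 44.8 + 105.6 + 13.0 = 163.4
[3] 0.9(32) - 1.0(66) = 28.8 - 66.0 = -37.2
[4] 1.3(32) + 1.4(77) = 41.6 + 107.8 = 149.4
[5] 1.2(32) + 1.4(24) + 0.2(30) = 38.4 + 33.6 + 6.0 = 78.0
[6] 1.0(32) - 0.7(77) = 32.0 - 53.9 = -21.9
[7] 1.3(32) + 1.7(30) + 0.75(24) = 41.6 + 51.0 + 18.0 = 110.6
The largest value is 163.4 psf from combination 2.

Combination 2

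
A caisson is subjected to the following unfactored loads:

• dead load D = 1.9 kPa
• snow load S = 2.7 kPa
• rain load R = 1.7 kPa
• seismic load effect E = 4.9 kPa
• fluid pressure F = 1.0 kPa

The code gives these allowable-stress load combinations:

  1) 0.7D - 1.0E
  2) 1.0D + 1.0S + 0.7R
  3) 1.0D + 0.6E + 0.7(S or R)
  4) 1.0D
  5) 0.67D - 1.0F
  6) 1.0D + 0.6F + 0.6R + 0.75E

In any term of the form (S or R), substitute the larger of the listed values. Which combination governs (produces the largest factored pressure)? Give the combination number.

Combination 6

(S or R) → S = 2.7 kPa.
1) 0.7(1.9) - 1.0(4.9) = 1.33 - 4.90 = -3.57
2) 1.0(1.9) + 1.0(2.7) + 0.7(1.7) = 1.90 + 2.70 + 1.19 = 5.79
3) 1.0(1.9) + 0.6(4.9) + 0.7(2.7) = 1.90 + 2.94 + 1.89 = 6.73
4) 1.0(1.9) = 1.90
5) 0.67(1.9) - 1.0(1.0) = 1.27 - 1.00 = 0.27
6) 1.0(1.9) + 0.6(1.0) + 0.6(1.7) + 0.75(4.9) = 1.90 + 0.60 + 1.02 + 3.68 = 7.20
The largest value is 7.20 kPa from combination 6.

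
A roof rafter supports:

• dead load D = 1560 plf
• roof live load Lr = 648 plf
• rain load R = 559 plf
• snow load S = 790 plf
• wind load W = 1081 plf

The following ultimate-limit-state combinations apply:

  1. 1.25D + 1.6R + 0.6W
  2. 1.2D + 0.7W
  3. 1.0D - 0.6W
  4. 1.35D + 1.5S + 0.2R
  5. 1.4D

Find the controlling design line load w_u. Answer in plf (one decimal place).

1. 1.25(1560) + 1.6(559) + 0.6(1081) = 1950.0 + 894.4 + 648.6 = 3493.0
2. 1.2(1560) + 0.7(1081) = 1872.0 + 756.7 = 2628.7
3. 1.0(1560) - 0.6(1081) = 1560.0 - 648.6 = 911.4
4. 1.35(1560) + 1.5(790) + 0.2(559) = 2106.0 + 1185.0 + 111.8 = 3402.8
5. 1.4(1560) = 2184.0
The controlling combination is 1, giving 3493.0 plf.

3493.0 plf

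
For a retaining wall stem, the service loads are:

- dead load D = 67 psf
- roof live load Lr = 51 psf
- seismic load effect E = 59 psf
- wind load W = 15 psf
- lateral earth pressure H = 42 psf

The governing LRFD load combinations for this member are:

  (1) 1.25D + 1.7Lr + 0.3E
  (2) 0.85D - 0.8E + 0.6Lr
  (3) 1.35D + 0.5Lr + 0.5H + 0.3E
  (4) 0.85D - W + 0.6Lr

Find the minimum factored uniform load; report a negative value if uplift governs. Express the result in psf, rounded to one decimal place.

40.4 psf

(1) 1.25(67) + 1.7(51) + 0.3(59) = 83.8 + 86.7 + 17.7 = 188.2
(2) 0.85(67) - 0.8(59) + 0.6(51) = 57.0 - 47.2 + 30.6 = 40.4
(3) 1.35(67) + 0.5(51) + 0.5(42) + 0.3(59) = 90.5 + 25.5 + 21.0 + 17.7 = 154.7
(4) 0.85(67) - 1.0(15) + 0.6(51) = 57.0 - 15.0 + 30.6 = 72.6
Combination 2 gives the minimum: 40.4 psf.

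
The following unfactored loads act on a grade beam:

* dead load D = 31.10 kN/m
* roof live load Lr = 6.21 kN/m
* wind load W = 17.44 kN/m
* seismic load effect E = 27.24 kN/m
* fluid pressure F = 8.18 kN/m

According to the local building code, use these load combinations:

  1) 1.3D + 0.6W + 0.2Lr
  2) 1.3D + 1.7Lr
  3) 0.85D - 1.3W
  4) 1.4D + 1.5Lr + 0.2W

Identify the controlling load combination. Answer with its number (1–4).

Combination 4

1) 1.3(31.10) + 0.6(17.44) + 0.2(6.21) = 52.14
2) 1.3(31.10) + 1.7(6.21) = 40.43 + 10.56 = 50.99
3) 0.85(31.10) - 1.3(17.44) = 3.76
4) 1.4(31.10) + 1.5(6.21) + 0.2(17.44) = 56.34
The largest value is 56.34 kN/m from combination 4.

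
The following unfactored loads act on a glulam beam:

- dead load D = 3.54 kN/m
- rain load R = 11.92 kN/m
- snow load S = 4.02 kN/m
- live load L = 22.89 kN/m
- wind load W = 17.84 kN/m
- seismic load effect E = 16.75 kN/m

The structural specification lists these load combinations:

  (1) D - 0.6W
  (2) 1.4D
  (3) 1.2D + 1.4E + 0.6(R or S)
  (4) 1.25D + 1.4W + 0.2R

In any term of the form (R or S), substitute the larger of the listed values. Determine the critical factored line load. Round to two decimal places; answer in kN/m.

34.85 kN/m

(R or S) → R = 11.92 kN/m.
(1) 1.0(3.54) - 0.6(17.84) = 3.54 - 10.70 = -7.16
(2) 1.4(3.54) = 4.96
(3) 1.2(3.54) + 1.4(16.75) + 0.6(11.92) = 4.25 + 23.45 + 7.15 = 34.85
(4) 1.25(3.54) + 1.4(17.84) + 0.2(11.92) = 4.43 + 24.98 + 2.38 = 31.79
The controlling combination is 3, giving 34.85 kN/m.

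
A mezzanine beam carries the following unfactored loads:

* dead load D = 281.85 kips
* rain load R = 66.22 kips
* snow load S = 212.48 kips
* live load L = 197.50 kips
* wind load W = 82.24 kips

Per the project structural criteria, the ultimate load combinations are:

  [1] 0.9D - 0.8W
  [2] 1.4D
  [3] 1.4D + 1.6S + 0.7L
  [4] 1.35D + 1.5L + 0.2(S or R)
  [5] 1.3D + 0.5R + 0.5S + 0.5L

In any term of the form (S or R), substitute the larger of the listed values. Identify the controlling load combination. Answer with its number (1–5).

(S or R) → S = 212.48 kips.
[1] 0.9(281.85) - 0.8(82.24) = 187.87
[2] 1.4(281.85) = 394.59
[3] 1.4(281.85) + 1.6(212.48) + 0.7(197.50) = 394.59 + 339.97 + 138.25 = 872.81
[4] 1.35(281.85) + 1.5(197.50) + 0.2(212.48) = 719.24
[5] 1.3(281.85) + 0.5(66.22) + 0.5(212.48) + 0.5(197.50) = 366.41 + 33.11 + 106.24 + 98.75 = 604.51
The largest value is 872.81 kips from combination 3.

Combination 3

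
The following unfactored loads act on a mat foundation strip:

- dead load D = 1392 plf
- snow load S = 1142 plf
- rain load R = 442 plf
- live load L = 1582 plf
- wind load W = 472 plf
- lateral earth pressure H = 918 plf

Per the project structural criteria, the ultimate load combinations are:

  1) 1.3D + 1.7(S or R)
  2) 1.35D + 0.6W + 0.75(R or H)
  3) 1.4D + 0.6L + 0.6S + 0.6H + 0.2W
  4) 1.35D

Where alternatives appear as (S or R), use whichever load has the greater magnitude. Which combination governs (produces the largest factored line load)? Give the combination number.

(S or R) → S = 1142 plf; (R or H) → H = 918 plf.
1) 1.3(1392) + 1.7(1142) = 1809.6 + 1941.4 = 3751.0
2) 1.35(1392) + 0.6(472) + 0.75(918) = 1879.2 + 283.2 + 688.5 = 2850.9
3) 1.4(1392) + 0.6(1582) + 0.6(1142) + 0.6(918) + 0.2(472) = 1948.8 + 949.2 + 685.2 + 550.8 + 94.4 = 4228.4
4) 1.35(1392) = 1879.2
The largest value is 4228.4 plf from combination 3.

Combination 3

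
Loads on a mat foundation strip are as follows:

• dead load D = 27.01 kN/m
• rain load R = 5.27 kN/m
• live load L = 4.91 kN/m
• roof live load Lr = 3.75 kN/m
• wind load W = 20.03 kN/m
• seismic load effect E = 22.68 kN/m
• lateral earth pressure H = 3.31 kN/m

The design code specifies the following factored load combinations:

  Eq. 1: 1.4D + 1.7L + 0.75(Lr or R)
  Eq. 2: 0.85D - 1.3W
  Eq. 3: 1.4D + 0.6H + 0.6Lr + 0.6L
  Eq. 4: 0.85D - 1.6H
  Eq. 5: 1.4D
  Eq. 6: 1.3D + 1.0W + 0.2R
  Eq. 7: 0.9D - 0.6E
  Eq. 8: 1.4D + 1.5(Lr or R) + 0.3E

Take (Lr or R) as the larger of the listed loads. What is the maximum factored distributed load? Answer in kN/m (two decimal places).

(Lr or R) → R = 5.27 kN/m.
Eq. 1: 1.4(27.01) + 1.7(4.91) + 0.75(5.27) = 50.11
Eq. 2: 0.85(27.01) - 1.3(20.03) = -3.08
Eq. 3: 1.4(27.01) + 0.6(3.31) + 0.6(3.75) + 0.6(4.91) = 45.00
Eq. 4: 0.85(27.01) - 1.6(3.31) = 17.66
Eq. 5: 1.4(27.01) = 37.81
Eq. 6: 1.3(27.01) + 1.0(20.03) + 0.2(5.27) = 56.20
Eq. 7: 0.9(27.01) - 0.6(22.68) = 10.70
Eq. 8: 1.4(27.01) + 1.5(5.27) + 0.3(22.68) = 52.52
Combination 6 governs: w_u = 56.20 kN/m.

56.20 kN/m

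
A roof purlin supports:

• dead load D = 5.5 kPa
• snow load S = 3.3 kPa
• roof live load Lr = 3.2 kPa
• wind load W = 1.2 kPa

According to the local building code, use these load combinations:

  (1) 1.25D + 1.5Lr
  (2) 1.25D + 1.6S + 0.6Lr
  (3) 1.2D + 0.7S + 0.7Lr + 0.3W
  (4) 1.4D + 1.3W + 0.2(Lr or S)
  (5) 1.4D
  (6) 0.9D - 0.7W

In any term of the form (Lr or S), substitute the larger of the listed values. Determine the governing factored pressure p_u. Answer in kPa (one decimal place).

(Lr or S) → S = 3.3 kPa.
(1) 1.25(5.5) + 1.5(3.2) = 6.9 + 4.8 = 11.7
(2) 1.25(5.5) + 1.6(3.3) + 0.6(3.2) = 6.9 + 5.3 + 1.9 = 14.1
(3) 1.2(5.5) + 0.7(3.3) + 0.7(3.2) + 0.3(1.2) = 6.6 + 2.3 + 2.2 + 0.4 = 11.5
(4) 1.4(5.5) + 1.3(1.2) + 0.2(3.3) = 9.9
(5) 1.4(5.5) = 7.7
(6) 0.9(5.5) - 0.7(1.2) = 4.1
The controlling combination is 2, giving 14.1 kPa.

14.1 kPa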